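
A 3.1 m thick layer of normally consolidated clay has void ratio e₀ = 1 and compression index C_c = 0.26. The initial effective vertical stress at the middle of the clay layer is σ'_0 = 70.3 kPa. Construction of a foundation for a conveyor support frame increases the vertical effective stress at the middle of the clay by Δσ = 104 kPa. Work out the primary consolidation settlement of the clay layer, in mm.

S_c ≈ 159 mm

Final effective stress: σ'_f = σ'_0 + Δσ = 70.3 + 104 = 174.3 kPa.
Normally consolidated clay, so the full stress increment lies on the virgin compression line:
S_c = C_c·H/(1+e₀)·log₁₀(σ'_f/σ'_0) = 0.26×3.1/(1+1)×log₁₀(174.3/70.3)
    = 0.403 × 0.39434 = 0.1589 m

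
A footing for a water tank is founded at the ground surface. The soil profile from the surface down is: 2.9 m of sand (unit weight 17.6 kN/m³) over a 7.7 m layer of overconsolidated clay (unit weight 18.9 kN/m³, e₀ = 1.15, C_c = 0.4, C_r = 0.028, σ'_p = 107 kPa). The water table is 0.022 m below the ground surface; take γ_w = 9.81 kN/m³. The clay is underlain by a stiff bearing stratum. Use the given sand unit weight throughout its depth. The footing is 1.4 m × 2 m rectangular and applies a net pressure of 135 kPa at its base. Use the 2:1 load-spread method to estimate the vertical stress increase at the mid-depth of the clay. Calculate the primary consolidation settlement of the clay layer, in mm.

Mid-depth of clay below the ground surface: z = 2.9 + 7.7/2 = 6.75 m.
Total vertical stress at mid-clay: σ_v = 17.6×2.9 + 18.9×3.85 = 123.81 kPa.
Pore pressure: u = 9.81×(6.75 − 0.022) = 66.002 kPa.
Initial effective stress: σ'_0 = σ_v − u = 123.81 − 66.002 = 57.808 kPa.
Stress increase at mid-clay by the 2:1 spreading method:
Δσ = qBL/((B+z)(L+z)) = 135×1.4×2/((1.4+6.75)(2+6.75)) = 5.3006 kPa
Final effective stress: σ'_f = 57.808 + 5.3006 = 63.109 kPa.
σ'_f = 63.109 ≤ σ'_p = 107 kPa, so the clay remains overconsolidated and only the recompression index applies:
S_c = C_r·H/(1+e₀)·log₁₀(σ'_f/σ'_0) = 0.028×7.7/2.15×log₁₀(63.109/57.808)
    = 0.10028 × 0.038103 = 0.003821 m

S_c ≈ 3.82 mm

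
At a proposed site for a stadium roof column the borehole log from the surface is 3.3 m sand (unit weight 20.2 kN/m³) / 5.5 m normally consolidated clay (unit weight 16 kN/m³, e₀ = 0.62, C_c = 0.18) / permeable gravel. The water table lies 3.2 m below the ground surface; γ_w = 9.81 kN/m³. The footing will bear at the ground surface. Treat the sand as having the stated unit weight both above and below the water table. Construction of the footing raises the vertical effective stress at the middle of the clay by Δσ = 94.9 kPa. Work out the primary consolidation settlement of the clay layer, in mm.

Mid-depth of clay below the ground surface: z = 3.3 + 5.5/2 = 6.05 m.
Total vertical stress at mid-clay: σ_v = 20.2×3.3 + 16×2.75 = 110.66 kPa.
Pore pressure: u = 9.81×(6.05 − 3.2) = 27.959 kPa.
Initial effective stress: σ'_0 = σ_v − u = 110.66 − 27.959 = 82.701 kPa.
Final effective stress: σ'_f = σ'_0 + Δσ = 82.701 + 94.9 = 177.6 kPa.
Normally consolidated clay, so the full stress increment lies on the virgin compression line:
S_c = C_c·H/(1+e₀)·log₁₀(σ'_f/σ'_0) = 0.18×5.5/(1+0.62)×log₁₀(177.6/82.701)
    = 0.61111 × 0.33193 = 0.2028 m

S_c ≈ 203 mm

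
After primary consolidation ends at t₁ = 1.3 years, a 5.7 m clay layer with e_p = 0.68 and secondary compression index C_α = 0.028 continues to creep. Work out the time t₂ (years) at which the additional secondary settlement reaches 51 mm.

t₂ ≈ 4.47 years

S_s = C_α·H/(1+e_p)·log₁₀(t₂/t₁) ⇒ log₁₀(t₂/t₁) = S_s·(1+e_p)/(C_α·H).
log₁₀(t₂/t₁) = 0.051 × (1+0.68) / (0.028×5.7) = 0.5368
t₂ = t₁ × 10^0.5368 = 1.3 × 3.442 = 4.475 years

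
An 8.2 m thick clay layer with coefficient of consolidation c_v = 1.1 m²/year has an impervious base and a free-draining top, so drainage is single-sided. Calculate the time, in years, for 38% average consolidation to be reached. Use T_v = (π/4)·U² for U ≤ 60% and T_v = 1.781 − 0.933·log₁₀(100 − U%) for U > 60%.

Drainage path length: H_d = H = 8.2 m (single drainage).
U ≤ 60%: T_v = (π/4)·U² = (π/4)×0.38² = 0.11341.
t = T_v·H_d²/c_v = 0.11341×8.2²/1.1 = 6.932 years.

t ≈ 6.93 years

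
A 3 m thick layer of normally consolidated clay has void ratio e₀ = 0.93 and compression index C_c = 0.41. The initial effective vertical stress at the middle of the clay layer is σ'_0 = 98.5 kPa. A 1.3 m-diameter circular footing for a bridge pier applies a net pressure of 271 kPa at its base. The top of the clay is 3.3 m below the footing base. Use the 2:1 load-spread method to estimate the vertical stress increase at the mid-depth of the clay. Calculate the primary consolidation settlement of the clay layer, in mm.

S_c ≈ 32.6 mm

Mid-depth of clay below the footing base: z = 3.3 + 3/2 = 4.8 m.
Stress increase at mid-clay by the 2:1 spreading method:
Δσ ≈ qD²/(D+z)² = 271×1.3²/(1.3+4.8)² = 12.308 kPa
Final effective stress: σ'_f = σ'_0 + Δσ = 98.5 + 12.308 = 110.81 kPa.
Normally consolidated clay, so the full stress increment lies on the virgin compression line:
S_c = C_c·H/(1+e₀)·log₁₀(σ'_f/σ'_0) = 0.41×3/(1+0.93)×log₁₀(110.81/98.5)
    = 0.63731 × 0.051143 = 0.03259 m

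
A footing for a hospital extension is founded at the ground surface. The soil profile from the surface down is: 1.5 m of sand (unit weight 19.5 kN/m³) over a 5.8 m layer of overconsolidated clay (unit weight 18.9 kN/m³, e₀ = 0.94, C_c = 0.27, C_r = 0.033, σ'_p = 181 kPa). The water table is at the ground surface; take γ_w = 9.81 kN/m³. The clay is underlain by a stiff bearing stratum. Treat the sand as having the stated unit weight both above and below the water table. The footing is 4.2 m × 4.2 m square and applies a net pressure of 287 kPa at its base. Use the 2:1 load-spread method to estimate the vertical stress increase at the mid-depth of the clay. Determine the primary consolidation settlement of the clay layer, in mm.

Mid-depth of clay below the ground surface: z = 1.5 + 5.8/2 = 4.4 m.
Total vertical stress at mid-clay: σ_v = 19.5×1.5 + 18.9×2.9 = 84.06 kPa.
Pore pressure: u = 9.81×(4.4 − 0) = 43.164 kPa.
Initial effective stress: σ'_0 = σ_v − u = 84.06 − 43.164 = 40.896 kPa.
Stress increase at mid-clay by the 2:1 spreading method:
Δσ = qBL/((B+z)(L+z)) = 287×4.2×4.2/((4.2+4.4)(4.2+4.4)) = 68.452 kPa
Final effective stress: σ'_f = 40.896 + 68.452 = 109.35 kPa.
σ'_f = 109.35 ≤ σ'_p = 181 kPa, so the clay remains overconsolidated and only the recompression index applies:
S_c = C_r·H/(1+e₀)·log₁₀(σ'_f/σ'_0) = 0.033×5.8/1.94×log₁₀(109.35/40.896)
    = 0.09866 × 0.42714 = 0.04214 m

S_c ≈ 42.1 mm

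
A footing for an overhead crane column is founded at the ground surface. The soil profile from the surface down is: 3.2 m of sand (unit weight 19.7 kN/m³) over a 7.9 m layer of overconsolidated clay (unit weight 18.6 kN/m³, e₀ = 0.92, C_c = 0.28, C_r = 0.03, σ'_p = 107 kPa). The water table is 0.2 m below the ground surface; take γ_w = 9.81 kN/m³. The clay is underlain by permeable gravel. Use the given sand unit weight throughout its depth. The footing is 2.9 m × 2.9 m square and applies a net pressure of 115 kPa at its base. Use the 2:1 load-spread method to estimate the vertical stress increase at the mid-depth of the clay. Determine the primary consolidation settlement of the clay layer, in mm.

Mid-depth of clay below the ground surface: z = 3.2 + 7.9/2 = 7.15 m.
Total vertical stress at mid-clay: σ_v = 19.7×3.2 + 18.6×3.95 = 136.51 kPa.
Pore pressure: u = 9.81×(7.15 − 0.2) = 68.18 kPa.
Initial effective stress: σ'_0 = σ_v − u = 136.51 − 68.18 = 68.33 kPa.
Stress increase at mid-clay by the 2:1 spreading method:
Δσ = qBL/((B+z)(L+z)) = 115×2.9×2.9/((2.9+7.15)(2.9+7.15)) = 9.5755 kPa
Final effective stress: σ'_f = 68.33 + 9.5755 = 77.906 kPa.
σ'_f = 77.906 ≤ σ'_p = 107 kPa, so the clay remains overconsolidated and only the recompression index applies:
S_c = C_r·H/(1+e₀)·log₁₀(σ'_f/σ'_0) = 0.03×7.9/1.92×log₁₀(77.906/68.33)
    = 0.12344 × 0.056959 = 0.007031 m

S_c ≈ 7.03 mm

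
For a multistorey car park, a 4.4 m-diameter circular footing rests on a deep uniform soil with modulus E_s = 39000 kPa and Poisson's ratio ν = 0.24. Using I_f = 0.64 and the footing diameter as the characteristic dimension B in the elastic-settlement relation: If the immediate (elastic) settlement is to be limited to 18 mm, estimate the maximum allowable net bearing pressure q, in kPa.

S_e = q·B·(1−ν²)/E_s · I_f  ⇒  q = S_e·E_s / (B·(1−ν²)·I_f).
q = 0.018 × 39000 / (4.4 × 0.9424 × 0.64) = 264.5 kPa

q ≈ 265 kPa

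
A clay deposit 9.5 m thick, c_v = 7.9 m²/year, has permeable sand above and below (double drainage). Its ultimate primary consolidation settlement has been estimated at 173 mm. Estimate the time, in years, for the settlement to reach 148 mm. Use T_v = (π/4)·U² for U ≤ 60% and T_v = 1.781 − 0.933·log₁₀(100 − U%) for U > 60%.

t ≈ 2 years

Drainage path length: H_d = H/2 = 4.75 m (double drainage).
U = S(t)/S_ult = 148/173 = 0.8555.
U > 60%: T_v = 1.781 − 0.933·log₁₀(100 − 85.549) = 0.69882.
t = T_v·H_d²/c_v = 0.69882×4.75²/7.9 = 1.996 years.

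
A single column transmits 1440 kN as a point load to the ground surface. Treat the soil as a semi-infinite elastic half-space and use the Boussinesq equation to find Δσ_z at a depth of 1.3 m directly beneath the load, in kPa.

Boussinesq vertical stress below a point load on an elastic half-space:
Δσ_z = 3P/(2πz²) · [1 + (r/z)²]^(−5/2)
r/z = 0/1.3 = 0; [1+(r/z)²]^(−5/2) = 1.
Δσ_z = 3×1440/(2π×1.3²) × 1 = 406.83 × 1 = 406.8 kPa

Δσ_z ≈ 407 kPa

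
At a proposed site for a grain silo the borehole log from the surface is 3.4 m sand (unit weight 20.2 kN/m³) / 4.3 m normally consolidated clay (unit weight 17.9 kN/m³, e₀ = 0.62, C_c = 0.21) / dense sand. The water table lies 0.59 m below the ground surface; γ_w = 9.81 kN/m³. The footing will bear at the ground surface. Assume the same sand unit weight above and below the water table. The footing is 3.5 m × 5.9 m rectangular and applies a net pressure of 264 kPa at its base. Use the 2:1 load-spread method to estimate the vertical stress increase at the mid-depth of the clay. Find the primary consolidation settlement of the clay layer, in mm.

S_c ≈ 155 mm

Mid-depth of clay below the ground surface: z = 3.4 + 4.3/2 = 5.55 m.
Total vertical stress at mid-clay: σ_v = 20.2×3.4 + 17.9×2.15 = 107.16 kPa.
Pore pressure: u = 9.81×(5.55 − 0.59) = 48.658 kPa.
Initial effective stress: σ'_0 = σ_v − u = 107.16 − 48.658 = 58.502 kPa.
Stress increase at mid-clay by the 2:1 spreading method:
Δσ = qBL/((B+z)(L+z)) = 264×3.5×5.9/((3.5+5.55)(5.9+5.55)) = 52.61 kPa
Final effective stress: σ'_f = σ'_0 + Δσ = 58.502 + 52.61 = 111.11 kPa.
Normally consolidated clay, so the full stress increment lies on the virgin compression line:
S_c = C_c·H/(1+e₀)·log₁₀(σ'_f/σ'_0) = 0.21×4.3/(1+0.62)×log₁₀(111.11/58.502)
    = 0.55741 × 0.27858 = 0.1553 m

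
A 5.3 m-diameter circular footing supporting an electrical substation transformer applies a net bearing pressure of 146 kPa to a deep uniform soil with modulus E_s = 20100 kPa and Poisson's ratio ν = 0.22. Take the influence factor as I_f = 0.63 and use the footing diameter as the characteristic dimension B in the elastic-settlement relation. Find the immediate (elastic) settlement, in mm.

Immediate (elastic) settlement: S_e = q·B·(1−ν²)/E_s · I_f.
S_e = 146 × 5.3 × (1 − 0.22²) / 20100 × 0.63
    = 146 × 5.3 × 0.9516 / 20100 × 0.63
    = 0.02308 m = 23.08 mm

S_e ≈ 23.1 mm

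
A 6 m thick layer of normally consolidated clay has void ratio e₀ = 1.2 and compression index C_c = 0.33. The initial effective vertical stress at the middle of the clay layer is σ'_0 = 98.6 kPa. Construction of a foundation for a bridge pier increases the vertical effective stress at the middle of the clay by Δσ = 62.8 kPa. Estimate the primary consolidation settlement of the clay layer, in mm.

Final effective stress: σ'_f = σ'_0 + Δσ = 98.6 + 62.8 = 161.4 kPa.
Normally consolidated clay, so the full stress increment lies on the virgin compression line:
S_c = C_c·H/(1+e₀)·log₁₀(σ'_f/σ'_0) = 0.33×6/(1+1.2)×log₁₀(161.4/98.6)
    = 0.9 × 0.21403 = 0.1926 m

S_c ≈ 193 mm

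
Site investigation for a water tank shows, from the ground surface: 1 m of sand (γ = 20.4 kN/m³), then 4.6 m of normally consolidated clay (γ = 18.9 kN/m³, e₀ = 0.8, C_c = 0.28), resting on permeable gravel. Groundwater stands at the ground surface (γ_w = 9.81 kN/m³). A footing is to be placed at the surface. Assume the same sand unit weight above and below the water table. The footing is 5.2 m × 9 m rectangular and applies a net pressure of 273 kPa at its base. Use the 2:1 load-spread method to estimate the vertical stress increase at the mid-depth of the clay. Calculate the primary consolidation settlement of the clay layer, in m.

S_c ≈ 0.493 m

Mid-depth of clay below the ground surface: z = 1 + 4.6/2 = 3.3 m.
Total vertical stress at mid-clay: σ_v = 20.4×1 + 18.9×2.3 = 63.87 kPa.
Pore pressure: u = 9.81×(3.3 − 0) = 32.373 kPa.
Initial effective stress: σ'_0 = σ_v − u = 63.87 − 32.373 = 31.497 kPa.
Stress increase at mid-clay by the 2:1 spreading method:
Δσ = qBL/((B+z)(L+z)) = 273×5.2×9/((5.2+3.3)(9+3.3)) = 122.2 kPa
Final effective stress: σ'_f = σ'_0 + Δσ = 31.497 + 122.2 = 153.7 kPa.
Normally consolidated clay, so the full stress increment lies on the virgin compression line:
S_c = C_c·H/(1+e₀)·log₁₀(σ'_f/σ'_0) = 0.28×4.6/(1+0.8)×log₁₀(153.7/31.497)
    = 0.71556 × 0.6884 = 0.4926 m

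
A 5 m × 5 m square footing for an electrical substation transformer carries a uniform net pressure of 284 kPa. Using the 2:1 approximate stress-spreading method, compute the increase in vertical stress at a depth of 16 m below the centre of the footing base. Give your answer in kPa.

By the 2:1 method the load spreads at 1 horizontal : 2 vertical, so at depth z the loaded area has grown by z in each plan dimension:
Δσ = qBL/((B+z)(L+z)) = 284×5×5/((5+16)(5+16)) = 16.1 kPa

Δσ_z ≈ 16.1 kPa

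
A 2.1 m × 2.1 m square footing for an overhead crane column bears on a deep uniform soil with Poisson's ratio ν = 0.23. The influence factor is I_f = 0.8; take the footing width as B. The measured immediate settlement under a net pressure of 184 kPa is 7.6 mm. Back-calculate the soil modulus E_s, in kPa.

S_e = q·B·(1−ν²)/E_s · I_f  ⇒  E_s = q·B·(1−ν²)·I_f / S_e.
E_s = 184 × 2.1 × 0.9471 × 0.8 / 0.0076 = 38520 kPa

E_s ≈ 38500 kPa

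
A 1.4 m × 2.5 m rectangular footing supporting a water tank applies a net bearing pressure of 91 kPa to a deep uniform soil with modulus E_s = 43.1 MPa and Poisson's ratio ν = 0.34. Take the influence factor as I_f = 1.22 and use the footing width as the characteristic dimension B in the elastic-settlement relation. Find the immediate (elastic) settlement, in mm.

Immediate (elastic) settlement: S_e = q·B·(1−ν²)/E_s · I_f.
E_s = 43.1 MPa = 43100 kPa.
S_e = 91 × 1.4 × (1 − 0.34²) / 43100 × 1.22
    = 91 × 1.4 × 0.8844 / 43100 × 1.22
    = 0.003189 m = 3.189 mm

S_e ≈ 3.19 mm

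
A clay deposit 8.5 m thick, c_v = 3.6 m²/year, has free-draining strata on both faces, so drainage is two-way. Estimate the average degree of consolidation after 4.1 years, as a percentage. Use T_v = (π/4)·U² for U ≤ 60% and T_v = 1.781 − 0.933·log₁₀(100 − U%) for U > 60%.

U ≈ 89.2 %

Drainage path length: H_d = H/2 = 4.25 m (double drainage).
T_v = c_v·t/H_d² = 3.6×4.1/4.25² = 0.81716.
T_v = 0.81716 corresponds to the U > 60% branch:
U = 1 − 10^((1.781 − T_v)/0.933)/100 = 0.8921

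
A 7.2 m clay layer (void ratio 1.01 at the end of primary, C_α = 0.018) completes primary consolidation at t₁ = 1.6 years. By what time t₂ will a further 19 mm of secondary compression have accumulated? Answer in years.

S_s = C_α·H/(1+e_p)·log₁₀(t₂/t₁) ⇒ log₁₀(t₂/t₁) = S_s·(1+e_p)/(C_α·H).
log₁₀(t₂/t₁) = 0.019 × (1+1.01) / (0.018×7.2) = 0.2947
t₂ = t₁ × 10^0.2947 = 1.6 × 1.971 = 3.154 years

t₂ ≈ 3.15 years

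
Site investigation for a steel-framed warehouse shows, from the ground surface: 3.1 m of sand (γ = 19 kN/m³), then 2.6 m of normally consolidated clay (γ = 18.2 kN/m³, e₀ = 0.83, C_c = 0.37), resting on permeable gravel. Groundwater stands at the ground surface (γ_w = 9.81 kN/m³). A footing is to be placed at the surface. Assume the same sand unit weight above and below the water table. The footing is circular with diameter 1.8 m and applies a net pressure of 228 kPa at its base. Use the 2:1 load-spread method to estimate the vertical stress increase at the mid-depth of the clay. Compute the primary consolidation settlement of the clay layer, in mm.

Mid-depth of clay below the ground surface: z = 3.1 + 2.6/2 = 4.4 m.
Total vertical stress at mid-clay: σ_v = 19×3.1 + 18.2×1.3 = 82.56 kPa.
Pore pressure: u = 9.81×(4.4 − 0) = 43.164 kPa.
Initial effective stress: σ'_0 = σ_v − u = 82.56 − 43.164 = 39.396 kPa.
Stress increase at mid-clay by the 2:1 spreading method:
Δσ ≈ qD²/(D+z)² = 228×1.8²/(1.8+4.4)² = 19.217 kPa
Final effective stress: σ'_f = σ'_0 + Δσ = 39.396 + 19.217 = 58.613 kPa.
Normally consolidated clay, so the full stress increment lies on the virgin compression line:
S_c = C_c·H/(1+e₀)·log₁₀(σ'_f/σ'_0) = 0.37×2.6/(1+0.83)×log₁₀(58.613/39.396)
    = 0.52568 × 0.17254 = 0.0907 m

S_c ≈ 90.7 mm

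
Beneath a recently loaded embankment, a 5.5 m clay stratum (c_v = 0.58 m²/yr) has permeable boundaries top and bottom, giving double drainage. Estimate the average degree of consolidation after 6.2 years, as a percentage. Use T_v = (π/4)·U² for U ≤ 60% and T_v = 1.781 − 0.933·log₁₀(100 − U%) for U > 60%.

Drainage path length: H_d = H/2 = 2.75 m (double drainage).
T_v = c_v·t/H_d² = 0.58×6.2/2.75² = 0.4755.
T_v = 0.4755 corresponds to the U > 60% branch:
U = 1 − 10^((1.781 − T_v)/0.933)/100 = 0.7492

U ≈ 74.9 %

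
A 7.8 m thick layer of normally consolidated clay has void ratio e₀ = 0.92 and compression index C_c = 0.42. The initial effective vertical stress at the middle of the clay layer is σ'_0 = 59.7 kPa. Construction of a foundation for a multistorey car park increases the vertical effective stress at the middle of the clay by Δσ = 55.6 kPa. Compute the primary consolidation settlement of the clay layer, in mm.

S_c ≈ 488 mm

Final effective stress: σ'_f = σ'_0 + Δσ = 59.7 + 55.6 = 115.3 kPa.
Normally consolidated clay, so the full stress increment lies on the virgin compression line:
S_c = C_c·H/(1+e₀)·log₁₀(σ'_f/σ'_0) = 0.42×7.8/(1+0.92)×log₁₀(115.3/59.7)
    = 1.7063 × 0.28585 = 0.4877 m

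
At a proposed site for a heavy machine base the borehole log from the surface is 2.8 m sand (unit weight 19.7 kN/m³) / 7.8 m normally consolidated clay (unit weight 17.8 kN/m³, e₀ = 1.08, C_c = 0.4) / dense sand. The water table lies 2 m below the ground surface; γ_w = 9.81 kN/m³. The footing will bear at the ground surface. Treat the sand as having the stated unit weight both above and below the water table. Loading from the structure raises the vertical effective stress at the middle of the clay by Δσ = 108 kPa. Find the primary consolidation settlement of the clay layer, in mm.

Mid-depth of clay below the ground surface: z = 2.8 + 7.8/2 = 6.7 m.
Total vertical stress at mid-clay: σ_v = 19.7×2.8 + 17.8×3.9 = 124.58 kPa.
Pore pressure: u = 9.81×(6.7 − 2) = 46.107 kPa.
Initial effective stress: σ'_0 = σ_v − u = 124.58 − 46.107 = 78.473 kPa.
Final effective stress: σ'_f = σ'_0 + Δσ = 78.473 + 108 = 186.47 kPa.
Normally consolidated clay, so the full stress increment lies on the virgin compression line:
S_c = C_c·H/(1+e₀)·log₁₀(σ'_f/σ'_0) = 0.4×7.8/(1+1.08)×log₁₀(186.47/78.473)
    = 1.5 × 0.37589 = 0.5638 m

S_c ≈ 564 mm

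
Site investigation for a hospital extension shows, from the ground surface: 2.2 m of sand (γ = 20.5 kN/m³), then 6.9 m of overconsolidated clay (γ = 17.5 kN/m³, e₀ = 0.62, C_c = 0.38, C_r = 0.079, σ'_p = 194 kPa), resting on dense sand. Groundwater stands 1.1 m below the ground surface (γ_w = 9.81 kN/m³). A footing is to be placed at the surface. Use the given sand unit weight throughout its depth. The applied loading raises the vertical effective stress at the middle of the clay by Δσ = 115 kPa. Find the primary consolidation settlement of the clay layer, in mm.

Mid-depth of clay below the ground surface: z = 2.2 + 6.9/2 = 5.65 m.
Total vertical stress at mid-clay: σ_v = 20.5×2.2 + 17.5×3.45 = 105.47 kPa.
Pore pressure: u = 9.81×(5.65 − 1.1) = 44.636 kPa.
Initial effective stress: σ'_0 = σ_v − u = 105.47 − 44.636 = 60.834 kPa.
Final effective stress: σ'_f = 60.834 + 115 = 175.83 kPa.
σ'_f = 175.83 ≤ σ'_p = 194 kPa, so the clay remains overconsolidated and only the recompression index applies:
S_c = C_r·H/(1+e₀)·log₁₀(σ'_f/σ'_0) = 0.079×6.9/1.62×log₁₀(175.83/60.834)
    = 0.33648 × 0.46095 = 0.1551 m

S_c ≈ 155 mm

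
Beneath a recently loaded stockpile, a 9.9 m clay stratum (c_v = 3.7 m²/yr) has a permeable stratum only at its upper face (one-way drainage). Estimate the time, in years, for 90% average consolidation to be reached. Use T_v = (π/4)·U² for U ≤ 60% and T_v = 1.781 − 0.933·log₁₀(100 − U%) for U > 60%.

t ≈ 22.5 years

Drainage path length: H_d = H = 9.9 m (single drainage).
U > 60%: T_v = 1.781 − 0.933·log₁₀(100 − 90) = 0.848.
t = T_v·H_d²/c_v = 0.848×9.9²/3.7 = 22.46 years.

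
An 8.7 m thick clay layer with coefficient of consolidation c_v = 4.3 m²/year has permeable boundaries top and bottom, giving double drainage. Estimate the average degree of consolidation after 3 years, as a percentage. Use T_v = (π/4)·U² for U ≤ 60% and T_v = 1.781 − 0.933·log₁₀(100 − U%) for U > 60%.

U ≈ 84.9 %

Drainage path length: H_d = H/2 = 4.35 m (double drainage).
T_v = c_v·t/H_d² = 4.3×3/4.35² = 0.68173.
T_v = 0.68173 corresponds to the U > 60% branch:
U = 1 − 10^((1.781 − T_v)/0.933)/100 = 0.8493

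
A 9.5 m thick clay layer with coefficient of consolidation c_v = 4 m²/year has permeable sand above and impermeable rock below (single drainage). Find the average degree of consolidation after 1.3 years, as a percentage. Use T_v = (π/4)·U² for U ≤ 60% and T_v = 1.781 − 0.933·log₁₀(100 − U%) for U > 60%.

U ≈ 27.1 %

Drainage path length: H_d = H = 9.5 m (single drainage).
T_v = c_v·t/H_d² = 4×1.3/9.5² = 0.057618.
T_v = 0.057618 corresponds to the U ≤ 60% branch:
U = √(4T_v/π) = 0.2709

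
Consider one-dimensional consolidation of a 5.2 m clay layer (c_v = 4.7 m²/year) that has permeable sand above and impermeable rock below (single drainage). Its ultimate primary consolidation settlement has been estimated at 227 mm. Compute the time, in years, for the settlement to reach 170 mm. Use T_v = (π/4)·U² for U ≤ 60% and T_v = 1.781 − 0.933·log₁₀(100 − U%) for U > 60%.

t ≈ 2.73 years

Drainage path length: H_d = H = 5.2 m (single drainage).
U = S(t)/S_ult = 170/227 = 0.7489.
U > 60%: T_v = 1.781 − 0.933·log₁₀(100 − 74.89) = 0.47494.
t = T_v·H_d²/c_v = 0.47494×5.2²/4.7 = 2.732 years.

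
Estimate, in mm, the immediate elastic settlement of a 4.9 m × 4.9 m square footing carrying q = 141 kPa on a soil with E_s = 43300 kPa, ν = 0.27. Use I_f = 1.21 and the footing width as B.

S_e ≈ 17.9 mm

Immediate (elastic) settlement: S_e = q·B·(1−ν²)/E_s · I_f.
S_e = 141 × 4.9 × (1 − 0.27²) / 43300 × 1.21
    = 141 × 4.9 × 0.9271 / 43300 × 1.21
    = 0.0179 m = 17.9 mm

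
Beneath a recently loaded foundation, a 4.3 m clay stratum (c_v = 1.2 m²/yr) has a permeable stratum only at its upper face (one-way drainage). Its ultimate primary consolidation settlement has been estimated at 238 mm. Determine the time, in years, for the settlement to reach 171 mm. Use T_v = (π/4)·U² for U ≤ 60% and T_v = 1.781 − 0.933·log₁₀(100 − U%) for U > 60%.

t ≈ 6.6 years

Drainage path length: H_d = H = 4.3 m (single drainage).
U = S(t)/S_ult = 171/238 = 0.7185.
U > 60%: T_v = 1.781 − 0.933·log₁₀(100 − 71.849) = 0.42862.
t = T_v·H_d²/c_v = 0.42862×4.3²/1.2 = 6.604 years.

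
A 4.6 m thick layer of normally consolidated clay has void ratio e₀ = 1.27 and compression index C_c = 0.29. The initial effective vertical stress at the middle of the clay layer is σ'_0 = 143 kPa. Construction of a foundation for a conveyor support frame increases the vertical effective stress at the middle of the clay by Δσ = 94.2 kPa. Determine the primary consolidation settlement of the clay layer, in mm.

Final effective stress: σ'_f = σ'_0 + Δσ = 143 + 94.2 = 237.2 kPa.
Normally consolidated clay, so the full stress increment lies on the virgin compression line:
S_c = C_c·H/(1+e₀)·log₁₀(σ'_f/σ'_0) = 0.29×4.6/(1+1.27)×log₁₀(237.2/143)
    = 0.58767 × 0.21978 = 0.1292 m

S_c ≈ 129 mm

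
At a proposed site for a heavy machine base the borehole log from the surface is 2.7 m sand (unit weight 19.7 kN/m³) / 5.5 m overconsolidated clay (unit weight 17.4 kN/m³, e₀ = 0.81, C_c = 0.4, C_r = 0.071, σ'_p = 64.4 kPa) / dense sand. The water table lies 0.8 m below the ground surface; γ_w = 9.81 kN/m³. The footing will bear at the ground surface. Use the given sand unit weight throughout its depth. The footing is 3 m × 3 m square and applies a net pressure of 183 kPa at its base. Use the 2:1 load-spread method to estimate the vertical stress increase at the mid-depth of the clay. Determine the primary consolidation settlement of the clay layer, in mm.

S_c ≈ 119 mm

Mid-depth of clay below the ground surface: z = 2.7 + 5.5/2 = 5.45 m.
Total vertical stress at mid-clay: σ_v = 19.7×2.7 + 17.4×2.75 = 101.04 kPa.
Pore pressure: u = 9.81×(5.45 − 0.8) = 45.617 kPa.
Initial effective stress: σ'_0 = σ_v − u = 101.04 − 45.617 = 55.423 kPa.
Stress increase at mid-clay by the 2:1 spreading method:
Δσ = qBL/((B+z)(L+z)) = 183×3×3/((3+5.45)(3+5.45)) = 23.066 kPa
Final effective stress: σ'_f = 55.423 + 23.066 = 78.489 kPa.
σ'_f = 78.489 > σ'_p = 64.4 kPa, so the stress path crosses the preconsolidation pressure — recompression up to σ'_p, then virgin compression beyond:
S_c = H/(1+e₀)·[C_r·log₁₀(σ'_p/σ'_0) + C_c·log₁₀(σ'_f/σ'_p)]
    = 5.5/1.81 × [0.071×log₁₀(64.4/55.423) + 0.4×log₁₀(78.489/64.4)]
    = 3.0387 × [0.0046289 + 0.034369] = 0.1185 m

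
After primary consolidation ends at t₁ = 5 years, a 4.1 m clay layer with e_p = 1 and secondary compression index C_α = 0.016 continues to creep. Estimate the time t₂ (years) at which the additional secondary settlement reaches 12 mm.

S_s = C_α·H/(1+e_p)·log₁₀(t₂/t₁) ⇒ log₁₀(t₂/t₁) = S_s·(1+e_p)/(C_α·H).
log₁₀(t₂/t₁) = 0.012 × (1+1) / (0.016×4.1) = 0.3659
t₂ = t₁ × 10^0.3659 = 5 × 2.322 = 11.61 years

t₂ ≈ 11.6 years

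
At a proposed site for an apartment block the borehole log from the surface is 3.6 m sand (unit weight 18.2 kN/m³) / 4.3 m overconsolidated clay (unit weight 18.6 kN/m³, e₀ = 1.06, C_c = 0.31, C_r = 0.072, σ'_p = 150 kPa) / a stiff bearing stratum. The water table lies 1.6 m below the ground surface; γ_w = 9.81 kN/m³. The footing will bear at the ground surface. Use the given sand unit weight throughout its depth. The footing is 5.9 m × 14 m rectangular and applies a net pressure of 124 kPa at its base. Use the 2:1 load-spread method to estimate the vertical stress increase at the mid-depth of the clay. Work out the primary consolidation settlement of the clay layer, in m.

S_c ≈ 0.0341 m

Mid-depth of clay below the ground surface: z = 3.6 + 4.3/2 = 5.75 m.
Total vertical stress at mid-clay: σ_v = 18.2×3.6 + 18.6×2.15 = 105.51 kPa.
Pore pressure: u = 9.81×(5.75 − 1.6) = 40.712 kPa.
Initial effective stress: σ'_0 = σ_v − u = 105.51 − 40.712 = 64.798 kPa.
Stress increase at mid-clay by the 2:1 spreading method:
Δσ = qBL/((B+z)(L+z)) = 124×5.9×14/((5.9+5.75)(14+5.75)) = 44.515 kPa
Final effective stress: σ'_f = 64.798 + 44.515 = 109.31 kPa.
σ'_f = 109.31 ≤ σ'_p = 150 kPa, so the clay remains overconsolidated and only the recompression index applies:
S_c = C_r·H/(1+e₀)·log₁₀(σ'_f/σ'_0) = 0.072×4.3/2.06×log₁₀(109.31/64.798)
    = 0.15029 × 0.2271 = 0.03413 m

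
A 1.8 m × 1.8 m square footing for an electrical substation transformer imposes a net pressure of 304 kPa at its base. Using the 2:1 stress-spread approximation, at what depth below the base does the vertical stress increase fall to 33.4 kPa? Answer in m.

2:1 spreading — at depth z the loaded area has grown by z in each plan dimension:
qB²/(B+z)² = Δσ_z ⇒ z = B(√(q/Δσ_z) − 1) = 1.8×(√(304/33.4) − 1) = 3.63 m

z ≈ 3.63 m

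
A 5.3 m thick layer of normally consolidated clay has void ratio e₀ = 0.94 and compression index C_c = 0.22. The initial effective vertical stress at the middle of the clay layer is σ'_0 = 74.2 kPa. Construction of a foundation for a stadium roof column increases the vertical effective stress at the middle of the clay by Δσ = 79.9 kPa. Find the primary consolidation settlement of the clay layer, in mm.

Final effective stress: σ'_f = σ'_0 + Δσ = 74.2 + 79.9 = 154.1 kPa.
Normally consolidated clay, so the full stress increment lies on the virgin compression line:
S_c = C_c·H/(1+e₀)·log₁₀(σ'_f/σ'_0) = 0.22×5.3/(1+0.94)×log₁₀(154.1/74.2)
    = 0.60103 × 0.3174 = 0.1908 m

S_c ≈ 191 mm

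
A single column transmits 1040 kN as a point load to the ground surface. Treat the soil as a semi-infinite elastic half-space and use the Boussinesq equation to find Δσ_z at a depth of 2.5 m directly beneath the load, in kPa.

Boussinesq vertical stress below a point load on an elastic half-space:
Δσ_z = 3P/(2πz²) · [1 + (r/z)²]^(−5/2)
r/z = 0/2.5 = 0; [1+(r/z)²]^(−5/2) = 1.
Δσ_z = 3×1040/(2π×2.5²) × 1 = 79.45 × 1 = 79.45 kPa

Δσ_z ≈ 79.5 kPa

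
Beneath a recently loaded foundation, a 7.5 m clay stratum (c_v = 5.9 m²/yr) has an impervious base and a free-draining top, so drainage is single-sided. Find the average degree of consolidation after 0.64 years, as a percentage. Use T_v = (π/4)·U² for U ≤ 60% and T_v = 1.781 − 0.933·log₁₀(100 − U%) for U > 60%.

Drainage path length: H_d = H = 7.5 m (single drainage).
T_v = c_v·t/H_d² = 5.9×0.64/7.5² = 0.067129.
T_v = 0.067129 corresponds to the U ≤ 60% branch:
U = √(4T_v/π) = 0.2924

U ≈ 29.2 %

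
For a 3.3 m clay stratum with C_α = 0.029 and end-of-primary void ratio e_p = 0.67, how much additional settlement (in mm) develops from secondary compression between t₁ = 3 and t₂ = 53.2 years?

Secondary compression: S_s = C_α·H/(1+e_p)·log₁₀(t₂/t₁)
S_s = 0.029×3.3/(1+0.67)×log₁₀(53.2/3)
    = 0.05731 × 1.249 = 0.07156 m

S_s ≈ 71.6 mm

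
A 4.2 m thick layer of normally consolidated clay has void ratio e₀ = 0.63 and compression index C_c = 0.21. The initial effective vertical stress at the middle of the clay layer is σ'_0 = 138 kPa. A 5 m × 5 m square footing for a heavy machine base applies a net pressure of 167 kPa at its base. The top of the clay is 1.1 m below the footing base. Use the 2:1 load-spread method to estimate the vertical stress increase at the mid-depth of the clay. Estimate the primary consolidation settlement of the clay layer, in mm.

S_c ≈ 87.3 mm

Mid-depth of clay below the footing base: z = 1.1 + 4.2/2 = 3.2 m.
Stress increase at mid-clay by the 2:1 spreading method:
Δσ = qBL/((B+z)(L+z)) = 167×5×5/((5+3.2)(5+3.2)) = 62.091 kPa
Final effective stress: σ'_f = σ'_0 + Δσ = 138 + 62.091 = 200.09 kPa.
Normally consolidated clay, so the full stress increment lies on the virgin compression line:
S_c = C_c·H/(1+e₀)·log₁₀(σ'_f/σ'_0) = 0.21×4.2/(1+0.63)×log₁₀(200.09/138)
    = 0.5411 × 0.16135 = 0.08731 m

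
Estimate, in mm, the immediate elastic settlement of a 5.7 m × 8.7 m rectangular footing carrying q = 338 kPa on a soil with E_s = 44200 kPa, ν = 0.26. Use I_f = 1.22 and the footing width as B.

Immediate (elastic) settlement: S_e = q·B·(1−ν²)/E_s · I_f.
S_e = 338 × 5.7 × (1 − 0.26²) / 44200 × 1.22
    = 338 × 5.7 × 0.9324 / 44200 × 1.22
    = 0.04958 m = 49.58 mm

S_e ≈ 49.6 mm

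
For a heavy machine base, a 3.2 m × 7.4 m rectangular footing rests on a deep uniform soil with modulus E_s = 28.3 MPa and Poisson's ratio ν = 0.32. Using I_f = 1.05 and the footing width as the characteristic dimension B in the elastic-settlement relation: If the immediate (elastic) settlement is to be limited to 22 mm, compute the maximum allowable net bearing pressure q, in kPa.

q ≈ 206 kPa

E_s = 28.3 MPa = 28300 kPa.
S_e = q·B·(1−ν²)/E_s · I_f  ⇒  q = S_e·E_s / (B·(1−ν²)·I_f).
q = 0.022 × 28300 / (3.2 × 0.8976 × 1.05) = 206.4 kPa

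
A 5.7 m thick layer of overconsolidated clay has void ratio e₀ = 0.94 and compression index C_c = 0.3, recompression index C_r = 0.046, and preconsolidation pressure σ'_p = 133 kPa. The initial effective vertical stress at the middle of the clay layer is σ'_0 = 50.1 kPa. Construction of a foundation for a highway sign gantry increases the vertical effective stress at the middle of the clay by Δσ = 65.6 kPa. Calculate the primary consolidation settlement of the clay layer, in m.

S_c ≈ 0.0491 m

Final effective stress: σ'_f = 50.1 + 65.6 = 115.7 kPa.
σ'_f = 115.7 ≤ σ'_p = 133 kPa, so the clay remains overconsolidated and only the recompression index applies:
S_c = C_r·H/(1+e₀)·log₁₀(σ'_f/σ'_0) = 0.046×5.7/1.94×log₁₀(115.7/50.1)
    = 0.13515 × 0.3635 = 0.04913 m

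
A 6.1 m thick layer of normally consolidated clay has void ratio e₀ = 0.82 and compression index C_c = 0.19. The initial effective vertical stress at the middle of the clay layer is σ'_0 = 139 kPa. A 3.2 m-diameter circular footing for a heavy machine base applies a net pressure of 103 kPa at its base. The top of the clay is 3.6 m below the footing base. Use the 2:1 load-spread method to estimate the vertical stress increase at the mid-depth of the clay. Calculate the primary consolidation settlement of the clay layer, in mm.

S_c ≈ 20.8 mm

Mid-depth of clay below the footing base: z = 3.6 + 6.1/2 = 6.65 m.
Stress increase at mid-clay by the 2:1 spreading method:
Δσ ≈ qD²/(D+z)² = 103×3.2²/(3.2+6.65)² = 10.871 kPa
Final effective stress: σ'_f = σ'_0 + Δσ = 139 + 10.871 = 149.87 kPa.
Normally consolidated clay, so the full stress increment lies on the virgin compression line:
S_c = C_c·H/(1+e₀)·log₁₀(σ'_f/σ'_0) = 0.19×6.1/(1+0.82)×log₁₀(149.87/139)
    = 0.63681 × 0.0327 = 0.02082 m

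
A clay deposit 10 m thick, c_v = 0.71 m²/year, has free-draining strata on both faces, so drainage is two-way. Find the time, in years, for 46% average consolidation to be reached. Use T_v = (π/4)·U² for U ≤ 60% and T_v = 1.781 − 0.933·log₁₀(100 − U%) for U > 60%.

Drainage path length: H_d = H/2 = 5 m (double drainage).
U ≤ 60%: T_v = (π/4)·U² = (π/4)×0.46² = 0.16619.
t = T_v·H_d²/c_v = 0.16619×5²/0.71 = 5.852 years.

t ≈ 5.85 years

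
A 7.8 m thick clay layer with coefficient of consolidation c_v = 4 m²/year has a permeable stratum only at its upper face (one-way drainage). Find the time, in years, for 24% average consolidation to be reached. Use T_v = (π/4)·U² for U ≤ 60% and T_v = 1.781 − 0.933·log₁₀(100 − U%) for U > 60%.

Drainage path length: H_d = H = 7.8 m (single drainage).
U ≤ 60%: T_v = (π/4)·U² = (π/4)×0.24² = 0.045239.
t = T_v·H_d²/c_v = 0.045239×7.8²/4 = 0.6881 years.

t ≈ 0.688 years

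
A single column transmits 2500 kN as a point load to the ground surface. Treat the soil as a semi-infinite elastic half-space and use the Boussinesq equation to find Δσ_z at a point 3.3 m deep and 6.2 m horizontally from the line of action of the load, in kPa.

Δσ_z ≈ 2.51 kPa

Boussinesq vertical stress below a point load on an elastic half-space:
Δσ_z = 3P/(2πz²) · [1 + (r/z)²]^(−5/2)
r/z = 6.2/3.3 = 1.8788; [1+(r/z)²]^(−5/2) = 0.022898.
Δσ_z = 3×2500/(2π×3.3²) × 0.022898 = 109.61 × 0.022898 = 2.51 kPa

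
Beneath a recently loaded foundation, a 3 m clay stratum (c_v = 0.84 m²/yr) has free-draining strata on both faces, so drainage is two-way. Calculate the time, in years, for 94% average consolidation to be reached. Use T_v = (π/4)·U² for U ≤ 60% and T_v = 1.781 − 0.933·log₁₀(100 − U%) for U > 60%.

t ≈ 2.83 years

Drainage path length: H_d = H/2 = 1.5 m (double drainage).
U > 60%: T_v = 1.781 − 0.933·log₁₀(100 − 94) = 1.055.
t = T_v·H_d²/c_v = 1.055×1.5²/0.84 = 2.826 years.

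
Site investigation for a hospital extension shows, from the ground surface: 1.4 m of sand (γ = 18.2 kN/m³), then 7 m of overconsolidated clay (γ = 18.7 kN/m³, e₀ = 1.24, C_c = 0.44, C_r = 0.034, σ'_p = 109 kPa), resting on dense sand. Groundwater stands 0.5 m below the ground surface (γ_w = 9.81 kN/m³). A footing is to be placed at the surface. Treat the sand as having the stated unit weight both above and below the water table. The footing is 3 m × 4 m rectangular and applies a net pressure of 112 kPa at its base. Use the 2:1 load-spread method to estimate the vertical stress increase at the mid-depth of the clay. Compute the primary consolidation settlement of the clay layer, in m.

Mid-depth of clay below the ground surface: z = 1.4 + 7/2 = 4.9 m.
Total vertical stress at mid-clay: σ_v = 18.2×1.4 + 18.7×3.5 = 90.93 kPa.
Pore pressure: u = 9.81×(4.9 − 0.5) = 43.164 kPa.
Initial effective stress: σ'_0 = σ_v − u = 90.93 − 43.164 = 47.766 kPa.
Stress increase at mid-clay by the 2:1 spreading method:
Δσ = qBL/((B+z)(L+z)) = 112×3×4/((3+4.9)(4+4.9)) = 19.115 kPa
Final effective stress: σ'_f = 47.766 + 19.115 = 66.881 kPa.
σ'_f = 66.881 ≤ σ'_p = 109 kPa, so the clay remains overconsolidated and only the recompression index applies:
S_c = C_r·H/(1+e₀)·log₁₀(σ'_f/σ'_0) = 0.034×7/2.24×log₁₀(66.881/47.766)
    = 0.10625 × 0.14618 = 0.01553 m

S_c ≈ 0.0155 m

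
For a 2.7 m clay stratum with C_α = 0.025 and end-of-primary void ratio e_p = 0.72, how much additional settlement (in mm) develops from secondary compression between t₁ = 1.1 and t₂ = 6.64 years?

Secondary compression: S_s = C_α·H/(1+e_p)·log₁₀(t₂/t₁)
S_s = 0.025×2.7/(1+0.72)×log₁₀(6.64/1.1)
    = 0.03924 × 0.7808 = 0.03064 m

S_s ≈ 30.6 mm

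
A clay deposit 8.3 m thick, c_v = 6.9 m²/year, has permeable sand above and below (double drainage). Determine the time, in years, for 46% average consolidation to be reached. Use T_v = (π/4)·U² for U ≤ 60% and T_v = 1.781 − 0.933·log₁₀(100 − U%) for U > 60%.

t ≈ 0.415 years

Drainage path length: H_d = H/2 = 4.15 m (double drainage).
U ≤ 60%: T_v = (π/4)·U² = (π/4)×0.46² = 0.16619.
t = T_v·H_d²/c_v = 0.16619×4.15²/6.9 = 0.4148 years.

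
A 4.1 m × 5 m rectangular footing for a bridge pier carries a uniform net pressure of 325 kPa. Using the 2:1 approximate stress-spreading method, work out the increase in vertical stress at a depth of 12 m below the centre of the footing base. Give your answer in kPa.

Δσ_z ≈ 24.3 kPa

By the 2:1 method the load spreads at 1 horizontal : 2 vertical, so at depth z the loaded area has grown by z in each plan dimension:
Δσ = qBL/((B+z)(L+z)) = 325×4.1×5/((4.1+12)(5+12)) = 24.342 kPa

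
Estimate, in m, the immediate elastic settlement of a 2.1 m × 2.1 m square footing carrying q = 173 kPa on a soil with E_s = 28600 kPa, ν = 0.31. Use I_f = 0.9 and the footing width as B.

Immediate (elastic) settlement: S_e = q·B·(1−ν²)/E_s · I_f.
S_e = 173 × 2.1 × (1 − 0.31²) / 28600 × 0.9
    = 173 × 2.1 × 0.9039 / 28600 × 0.9
    = 0.01033 m

S_e ≈ 0.0103 m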